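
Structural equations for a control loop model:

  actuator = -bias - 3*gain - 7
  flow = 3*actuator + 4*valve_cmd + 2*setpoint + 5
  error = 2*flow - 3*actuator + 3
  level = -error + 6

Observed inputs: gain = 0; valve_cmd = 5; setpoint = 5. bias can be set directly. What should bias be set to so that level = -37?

bias = 3

Substituting into the actuator equation gives actuator = -bias - 7.
Substituting into the flow equation gives flow = -3*bias + 14.
This gives error = -3*bias + 52.
So level = 3*bias - 46.
Solve 3*bias - 46 = -37: bias = (-37 + 46) / 3 = 3.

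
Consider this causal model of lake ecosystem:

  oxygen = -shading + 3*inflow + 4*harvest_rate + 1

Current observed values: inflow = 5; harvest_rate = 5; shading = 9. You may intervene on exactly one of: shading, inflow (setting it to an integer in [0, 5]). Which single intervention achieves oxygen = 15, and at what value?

Intervening on shading: oxygen = -shading + 36. Reaching 15 requires shading = 21, outside [0, 5].
Intervening on inflow: with other inputs at their observed values, oxygen = 3*inflow + 12. Solving for 15 gives inflow = 1, within [0, 5].

set inflow = 1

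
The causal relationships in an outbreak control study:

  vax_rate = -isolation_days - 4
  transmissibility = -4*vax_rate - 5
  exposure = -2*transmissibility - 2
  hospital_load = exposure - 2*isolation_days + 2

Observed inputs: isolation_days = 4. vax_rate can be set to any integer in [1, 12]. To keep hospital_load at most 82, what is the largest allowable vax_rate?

Intervening on vax_rate fixes its value directly, overriding its dependence on isolation_days.
Substituting into the exposure equation gives exposure = 8*vax_rate + 8.
Substituting into the hospital_load equation gives hospital_load = 8*vax_rate + 2.
Require 8*vax_rate + 2 ≤ 82, so vax_rate ≤ 10.
The largest integer in [1, 12] satisfying this is 10.

vax_rate = 10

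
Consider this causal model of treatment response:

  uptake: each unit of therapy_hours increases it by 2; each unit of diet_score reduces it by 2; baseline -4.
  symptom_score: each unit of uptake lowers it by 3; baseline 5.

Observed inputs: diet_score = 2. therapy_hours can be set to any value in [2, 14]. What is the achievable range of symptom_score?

-55 to 17

Substituting into the uptake equation gives uptake = 2*therapy_hours - 8.
So symptom_score = -6*therapy_hours + 29.
Linear in therapy_hours, so extremes are at the endpoints: therapy_hours = 2 gives symptom_score = 17; therapy_hours = 14 gives symptom_score = -55.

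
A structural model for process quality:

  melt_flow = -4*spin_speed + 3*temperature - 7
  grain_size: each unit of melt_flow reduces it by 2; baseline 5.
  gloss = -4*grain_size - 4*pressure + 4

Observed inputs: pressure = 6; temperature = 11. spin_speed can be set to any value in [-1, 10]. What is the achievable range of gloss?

-152 to 200

Substituting into the melt_flow equation gives melt_flow = -4*spin_speed + 26.
Substituting into the grain_size equation gives grain_size = 8*spin_speed - 47.
So gloss = -32*spin_speed + 168.
Linear in spin_speed, so extremes are at the endpoints: spin_speed = -1 gives gloss = 200; spin_speed = 10 gives gloss = -152.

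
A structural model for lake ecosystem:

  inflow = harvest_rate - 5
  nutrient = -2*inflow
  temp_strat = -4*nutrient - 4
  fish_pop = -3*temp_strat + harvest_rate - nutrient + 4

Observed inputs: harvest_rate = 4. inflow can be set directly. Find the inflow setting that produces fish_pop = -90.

Intervening on inflow fixes its value directly, overriding its dependence on harvest_rate.
Substituting into the temp_strat equation gives temp_strat = 8*inflow - 4.
Substituting into the fish_pop equation gives fish_pop = -22*inflow + 20.
Solve -22*inflow + 20 = -90: inflow = (-90 - 20) / -22 = 5.

inflow = 5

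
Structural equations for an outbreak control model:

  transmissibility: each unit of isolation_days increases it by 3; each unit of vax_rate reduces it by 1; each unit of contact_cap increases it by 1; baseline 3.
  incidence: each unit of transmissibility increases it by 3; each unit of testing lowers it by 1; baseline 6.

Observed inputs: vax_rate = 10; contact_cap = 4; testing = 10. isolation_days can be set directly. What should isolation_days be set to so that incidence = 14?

isolation_days = 3

Substituting into the transmissibility equation gives transmissibility = 3*isolation_days - 3.
Substituting into the incidence equation gives incidence = 9*isolation_days - 13.
Solve 9*isolation_days - 13 = 14: isolation_days = (14 + 13) / 9 = 3.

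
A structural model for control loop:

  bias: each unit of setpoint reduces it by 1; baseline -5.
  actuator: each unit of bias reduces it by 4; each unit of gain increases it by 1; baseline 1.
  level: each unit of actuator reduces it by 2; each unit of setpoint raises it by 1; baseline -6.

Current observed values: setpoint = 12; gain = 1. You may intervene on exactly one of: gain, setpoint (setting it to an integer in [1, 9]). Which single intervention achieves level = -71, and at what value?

Intervening on gain: level = -2*gain - 132. Reaching -71 requires gain = -61/2, not an integer.
Intervening on setpoint: with other inputs at their observed values, level = -7*setpoint - 50. Solving for -71 gives setpoint = 3, within [1, 9].

set setpoint = 3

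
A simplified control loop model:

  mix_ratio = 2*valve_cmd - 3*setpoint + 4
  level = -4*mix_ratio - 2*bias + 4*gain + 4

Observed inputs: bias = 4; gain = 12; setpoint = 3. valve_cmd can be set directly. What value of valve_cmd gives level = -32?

valve_cmd = 12

Substituting into the mix_ratio equation gives mix_ratio = 2*valve_cmd - 5.
Substituting into the level equation gives level = -8*valve_cmd + 64.
Solve -8*valve_cmd + 64 = -32: valve_cmd = (-32 - 64) / -8 = 12.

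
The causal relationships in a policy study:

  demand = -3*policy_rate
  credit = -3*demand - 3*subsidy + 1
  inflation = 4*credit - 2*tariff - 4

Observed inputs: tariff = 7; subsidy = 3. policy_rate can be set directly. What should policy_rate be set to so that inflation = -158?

Substituting into the credit equation gives credit = 9*policy_rate - 8.
Substituting into the inflation equation gives inflation = 36*policy_rate - 50.
Solve 36*policy_rate - 50 = -158: policy_rate = (-158 + 50) / 36 = -3.

policy_rate = -3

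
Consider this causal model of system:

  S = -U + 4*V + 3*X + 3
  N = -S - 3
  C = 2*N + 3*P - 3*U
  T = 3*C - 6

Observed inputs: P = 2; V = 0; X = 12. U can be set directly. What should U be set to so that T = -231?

U = -3

Substituting into the S equation gives S = -U + 39.
So N = U - 42.
This gives C = -U - 78.
So T = -3*U - 240.
Solve -3*U - 240 = -231: U = (-231 + 240) / -3 = -3.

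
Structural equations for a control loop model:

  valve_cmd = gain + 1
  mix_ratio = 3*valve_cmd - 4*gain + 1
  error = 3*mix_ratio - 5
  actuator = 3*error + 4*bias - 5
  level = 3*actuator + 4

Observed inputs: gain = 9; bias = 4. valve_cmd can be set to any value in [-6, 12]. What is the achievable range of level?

Intervening on valve_cmd fixes its value directly, overriding its dependence on gain.
Substituting into the mix_ratio equation gives mix_ratio = 3*valve_cmd - 35.
Substituting into the error equation gives error = 9*valve_cmd - 110.
Substituting into the actuator equation gives actuator = 27*valve_cmd - 319.
So level = 81*valve_cmd - 953.
Linear in valve_cmd, so extremes are at the endpoints: valve_cmd = -6 gives level = -1439; valve_cmd = 12 gives level = 19.

-1439 to 19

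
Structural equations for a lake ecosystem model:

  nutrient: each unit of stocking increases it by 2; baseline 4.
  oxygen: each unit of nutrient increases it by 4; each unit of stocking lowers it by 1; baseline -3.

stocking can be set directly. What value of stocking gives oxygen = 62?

Substituting into the oxygen equation gives oxygen = 7*stocking + 13.
Solve 7*stocking + 13 = 62: stocking = (62 - 13) / 7 = 7.

stocking = 7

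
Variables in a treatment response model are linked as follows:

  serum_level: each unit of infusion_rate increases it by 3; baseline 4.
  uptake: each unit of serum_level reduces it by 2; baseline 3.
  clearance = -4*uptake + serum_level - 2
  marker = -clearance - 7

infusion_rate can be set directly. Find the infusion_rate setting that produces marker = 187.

Substituting into the uptake equation gives uptake = -6*infusion_rate - 5.
clearance becomes 27*infusion_rate + 22.
Substituting into the marker equation gives marker = -27*infusion_rate - 29.
Solve -27*infusion_rate - 29 = 187: infusion_rate = (187 + 29) / -27 = -8.

infusion_rate = -8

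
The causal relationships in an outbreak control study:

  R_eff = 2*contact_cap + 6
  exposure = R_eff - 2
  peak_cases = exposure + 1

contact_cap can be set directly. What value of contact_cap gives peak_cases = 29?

contact_cap = 12

Substituting into the exposure equation gives exposure = 2*contact_cap + 4.
Substituting into the peak_cases equation gives peak_cases = 2*contact_cap + 5.
Solve 2*contact_cap + 5 = 29: contact_cap = (29 - 5) / 2 = 12.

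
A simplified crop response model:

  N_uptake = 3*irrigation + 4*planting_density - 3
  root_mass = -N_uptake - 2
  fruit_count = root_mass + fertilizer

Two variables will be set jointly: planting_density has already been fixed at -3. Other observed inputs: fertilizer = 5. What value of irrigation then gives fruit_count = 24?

With planting_density held at -3:
Substituting into the N_uptake equation gives N_uptake = 3*irrigation - 15.
Substituting into the root_mass equation gives root_mass = -3*irrigation + 13.
fruit_count becomes -3*irrigation + 18.
Solve -3*irrigation + 18 = 24: irrigation = (24 - 18) / -3 = -2.

irrigation = -2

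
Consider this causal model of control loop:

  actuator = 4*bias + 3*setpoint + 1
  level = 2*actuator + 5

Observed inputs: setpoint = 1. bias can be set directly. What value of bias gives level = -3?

Substituting into the actuator equation gives actuator = 4*bias + 4.
Substituting into the level equation gives level = 8*bias + 13.
Solve 8*bias + 13 = -3: bias = (-3 - 13) / 8 = -2.

bias = -2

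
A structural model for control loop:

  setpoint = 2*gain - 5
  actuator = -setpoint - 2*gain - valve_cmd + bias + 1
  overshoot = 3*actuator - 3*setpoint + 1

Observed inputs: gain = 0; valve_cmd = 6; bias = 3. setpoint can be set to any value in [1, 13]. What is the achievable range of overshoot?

-83 to -11

Intervening on setpoint fixes its value directly, overriding its dependence on gain.
Substituting into the actuator equation gives actuator = -setpoint - 2.
So overshoot = -6*setpoint - 5.
Linear in setpoint, so extremes are at the endpoints: setpoint = 1 gives overshoot = -11; setpoint = 13 gives overshoot = -83.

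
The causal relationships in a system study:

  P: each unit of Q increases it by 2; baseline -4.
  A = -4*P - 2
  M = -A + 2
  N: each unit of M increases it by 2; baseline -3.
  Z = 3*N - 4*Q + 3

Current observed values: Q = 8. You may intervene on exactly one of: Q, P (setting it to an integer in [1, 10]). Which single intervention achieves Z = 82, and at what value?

Intervening on Q: Z = 44*Q - 78. Reaching 82 requires Q = 40/11, not an integer.
Intervening on P: with other inputs at their observed values, Z = 24*P - 14. Solving for 82 gives P = 4, within [1, 10].

set P = 4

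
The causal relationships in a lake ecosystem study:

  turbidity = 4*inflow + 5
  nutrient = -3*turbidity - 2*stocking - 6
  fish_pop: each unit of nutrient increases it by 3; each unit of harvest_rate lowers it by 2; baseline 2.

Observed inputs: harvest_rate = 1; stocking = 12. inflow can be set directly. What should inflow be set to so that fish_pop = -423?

Substituting into the nutrient equation gives nutrient = -12*inflow - 45.
fish_pop becomes -36*inflow - 135.
Solve -36*inflow - 135 = -423: inflow = (-423 + 135) / -36 = 8.

inflow = 8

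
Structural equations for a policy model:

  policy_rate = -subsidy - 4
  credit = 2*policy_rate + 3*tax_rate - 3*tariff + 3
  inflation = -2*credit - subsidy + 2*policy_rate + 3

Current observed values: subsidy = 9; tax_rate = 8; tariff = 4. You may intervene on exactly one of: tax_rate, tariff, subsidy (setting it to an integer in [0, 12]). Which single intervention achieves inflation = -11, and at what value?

Intervening on tax_rate: inflation = -6*tax_rate + 38. Reaching -11 requires tax_rate = 49/6, not an integer.
Intervening on tariff: inflation = 6*tariff - 34. Reaching -11 requires tariff = 23/6, not an integer.
Intervening on subsidy: with other inputs at their observed values, inflation = subsidy - 19. Solving for -11 gives subsidy = 8, within [0, 12].

set subsidy = 8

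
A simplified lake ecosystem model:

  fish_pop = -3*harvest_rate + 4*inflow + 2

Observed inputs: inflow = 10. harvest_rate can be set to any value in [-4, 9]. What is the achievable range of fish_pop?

15 to 54

Substituting into the fish_pop equation gives fish_pop = -3*harvest_rate + 42.
Linear in harvest_rate, so extremes are at the endpoints: harvest_rate = -4 gives fish_pop = 54; harvest_rate = 9 gives fish_pop = 15.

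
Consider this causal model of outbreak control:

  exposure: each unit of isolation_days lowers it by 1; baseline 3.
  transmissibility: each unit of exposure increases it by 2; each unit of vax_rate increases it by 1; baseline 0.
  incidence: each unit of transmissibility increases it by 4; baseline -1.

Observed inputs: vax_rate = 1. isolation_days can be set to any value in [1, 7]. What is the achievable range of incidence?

-29 to 19

Substituting into the transmissibility equation gives transmissibility = -2*isolation_days + 7.
incidence becomes -8*isolation_days + 27.
Linear in isolation_days, so extremes are at the endpoints: isolation_days = 1 gives incidence = 19; isolation_days = 7 gives incidence = -29.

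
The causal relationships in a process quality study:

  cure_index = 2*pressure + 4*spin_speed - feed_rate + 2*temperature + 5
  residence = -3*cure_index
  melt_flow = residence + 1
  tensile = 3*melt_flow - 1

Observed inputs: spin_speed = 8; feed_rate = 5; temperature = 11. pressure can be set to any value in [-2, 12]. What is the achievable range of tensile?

-700 to -448

Substituting into the cure_index equation gives cure_index = 2*pressure + 54.
Substituting into the residence equation gives residence = -6*pressure - 162.
melt_flow becomes -6*pressure - 161.
tensile becomes -18*pressure - 484.
Linear in pressure, so extremes are at the endpoints: pressure = -2 gives tensile = -448; pressure = 12 gives tensile = -700.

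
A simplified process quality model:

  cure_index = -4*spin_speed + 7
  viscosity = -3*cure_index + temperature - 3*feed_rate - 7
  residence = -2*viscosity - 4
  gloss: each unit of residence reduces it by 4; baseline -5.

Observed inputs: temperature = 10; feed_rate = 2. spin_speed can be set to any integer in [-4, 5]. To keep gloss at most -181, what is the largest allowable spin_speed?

spin_speed = 0

Substituting into the viscosity equation gives viscosity = 12*spin_speed - 24.
So residence = -24*spin_speed + 44.
This gives gloss = 96*spin_speed - 181.
Require 96*spin_speed - 181 ≤ -181, so spin_speed ≤ 0.
The largest integer in [-4, 5] satisfying this is 0.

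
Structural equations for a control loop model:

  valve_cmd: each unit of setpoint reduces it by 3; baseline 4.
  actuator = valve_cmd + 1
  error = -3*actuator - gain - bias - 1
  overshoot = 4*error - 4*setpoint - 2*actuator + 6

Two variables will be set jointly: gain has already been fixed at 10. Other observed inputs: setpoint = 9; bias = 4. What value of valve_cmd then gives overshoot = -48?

With gain held at 10:
Intervening on valve_cmd fixes its value directly, overriding its dependence on setpoint.
Substituting into the error equation gives error = -3*valve_cmd - 18.
So overshoot = -14*valve_cmd - 104.
Solve -14*valve_cmd - 104 = -48: valve_cmd = (-48 + 104) / -14 = -4.

valve_cmd = -4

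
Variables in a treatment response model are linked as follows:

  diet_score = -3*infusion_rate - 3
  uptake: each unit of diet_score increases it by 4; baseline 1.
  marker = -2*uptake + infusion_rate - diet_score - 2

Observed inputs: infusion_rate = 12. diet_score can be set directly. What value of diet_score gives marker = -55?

diet_score = 7

Intervening on diet_score fixes its value directly, overriding its dependence on infusion_rate.
Substituting into the marker equation gives marker = -9*diet_score + 8.
Solve -9*diet_score + 8 = -55: diet_score = (-55 - 8) / -9 = 7.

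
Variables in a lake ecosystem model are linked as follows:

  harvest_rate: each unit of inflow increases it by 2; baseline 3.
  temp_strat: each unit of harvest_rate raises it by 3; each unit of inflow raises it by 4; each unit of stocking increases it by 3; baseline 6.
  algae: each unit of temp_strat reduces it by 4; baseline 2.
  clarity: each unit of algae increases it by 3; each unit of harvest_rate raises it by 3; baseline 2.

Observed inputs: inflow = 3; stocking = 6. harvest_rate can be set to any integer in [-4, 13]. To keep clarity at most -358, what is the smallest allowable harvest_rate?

Intervening on harvest_rate fixes its value directly, overriding its dependence on inflow.
Substituting into the temp_strat equation gives temp_strat = 3*harvest_rate + 36.
Substituting into the algae equation gives algae = -12*harvest_rate - 142.
So clarity = -33*harvest_rate - 424.
Require -33*harvest_rate - 424 ≤ -358, so harvest_rate ≥ -2.
The smallest integer in [-4, 13] satisfying this is -2.

harvest_rate = -2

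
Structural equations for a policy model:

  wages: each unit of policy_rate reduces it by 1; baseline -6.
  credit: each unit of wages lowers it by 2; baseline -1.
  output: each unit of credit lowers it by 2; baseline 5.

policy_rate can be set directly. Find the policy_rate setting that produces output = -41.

Substituting into the credit equation gives credit = 2*policy_rate + 11.
This gives output = -4*policy_rate - 17.
Solve -4*policy_rate - 17 = -41: policy_rate = (-41 + 17) / -4 = 6.

policy_rate = 6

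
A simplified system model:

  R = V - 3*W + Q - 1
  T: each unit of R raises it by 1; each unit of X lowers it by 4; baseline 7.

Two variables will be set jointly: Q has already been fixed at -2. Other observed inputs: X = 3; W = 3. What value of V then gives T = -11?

V = 6

With Q held at -2:
Substituting into the R equation gives R = V - 12.
Substituting into the T equation gives T = V - 17.
Solve V - 17 = -11: V = (-11 + 17) / 1 = 6.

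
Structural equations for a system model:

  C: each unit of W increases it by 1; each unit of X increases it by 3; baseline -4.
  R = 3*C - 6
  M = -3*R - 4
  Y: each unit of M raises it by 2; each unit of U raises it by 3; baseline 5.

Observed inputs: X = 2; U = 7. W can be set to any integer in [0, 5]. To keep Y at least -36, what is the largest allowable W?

W = 3

Substituting into the C equation gives C = W + 2.
Substituting into the R equation gives R = 3*W.
So M = -9*W - 4.
This gives Y = -18*W + 18.
Require -18*W + 18 ≥ -36, so W ≤ 3.
The largest integer in [0, 5] satisfying this is 3.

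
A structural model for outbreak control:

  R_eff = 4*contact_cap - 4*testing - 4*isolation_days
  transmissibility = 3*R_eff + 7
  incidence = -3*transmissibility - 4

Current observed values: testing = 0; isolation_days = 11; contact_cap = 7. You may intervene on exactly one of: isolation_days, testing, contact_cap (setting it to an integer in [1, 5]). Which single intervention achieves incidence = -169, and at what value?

set isolation_days = 3

Intervening on isolation_days: with other inputs at their observed values, incidence = 36*isolation_days - 277. Solving for -169 gives isolation_days = 3, within [1, 5].
Intervening on testing: incidence = 36*testing + 119. Reaching -169 requires testing = -8, outside [1, 5].
Intervening on contact_cap: incidence = -36*contact_cap + 371. Reaching -169 requires contact_cap = 15, outside [1, 5].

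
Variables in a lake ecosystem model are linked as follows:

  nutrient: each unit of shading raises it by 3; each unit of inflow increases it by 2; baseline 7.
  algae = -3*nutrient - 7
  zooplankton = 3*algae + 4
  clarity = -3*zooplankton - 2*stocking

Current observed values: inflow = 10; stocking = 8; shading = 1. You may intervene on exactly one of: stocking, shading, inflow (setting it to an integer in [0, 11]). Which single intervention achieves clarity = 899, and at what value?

set inflow = 11

Intervening on stocking: clarity = -2*stocking + 861. Reaching 899 requires stocking = -19, outside [0, 11].
Intervening on shading: clarity = 81*shading + 764. Reaching 899 requires shading = 5/3, not an integer.
Intervening on inflow: with other inputs at their observed values, clarity = 54*inflow + 305. Solving for 899 gives inflow = 11, within [0, 11].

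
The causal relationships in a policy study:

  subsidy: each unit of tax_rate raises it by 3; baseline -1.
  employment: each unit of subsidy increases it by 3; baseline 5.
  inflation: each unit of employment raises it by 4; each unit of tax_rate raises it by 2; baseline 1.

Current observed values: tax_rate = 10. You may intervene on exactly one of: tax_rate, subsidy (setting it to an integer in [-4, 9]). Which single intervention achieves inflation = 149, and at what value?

set subsidy = 9

Intervening on tax_rate: inflation = 38*tax_rate + 9. Reaching 149 requires tax_rate = 70/19, not an integer.
Intervening on subsidy: with other inputs at their observed values, inflation = 12*subsidy + 41. Solving for 149 gives subsidy = 9, within [-4, 9].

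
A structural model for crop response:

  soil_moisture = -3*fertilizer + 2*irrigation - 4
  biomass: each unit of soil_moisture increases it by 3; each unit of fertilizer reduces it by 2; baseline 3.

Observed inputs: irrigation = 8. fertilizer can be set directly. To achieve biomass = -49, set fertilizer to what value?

Substituting into the soil_moisture equation gives soil_moisture = -3*fertilizer + 12.
Substituting into the biomass equation gives biomass = -11*fertilizer + 39.
Solve -11*fertilizer + 39 = -49: fertilizer = (-49 - 39) / -11 = 8.

fertilizer = 8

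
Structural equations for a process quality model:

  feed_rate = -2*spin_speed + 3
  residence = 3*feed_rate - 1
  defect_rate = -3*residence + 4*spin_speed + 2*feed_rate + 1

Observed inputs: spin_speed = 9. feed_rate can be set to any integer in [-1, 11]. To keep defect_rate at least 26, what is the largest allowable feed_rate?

Intervening on feed_rate fixes its value directly, overriding its dependence on spin_speed.
Substituting into the defect_rate equation gives defect_rate = -7*feed_rate + 40.
Require -7*feed_rate + 40 ≥ 26, so feed_rate ≤ 2.
The largest integer in [-1, 11] satisfying this is 2.

feed_rate = 2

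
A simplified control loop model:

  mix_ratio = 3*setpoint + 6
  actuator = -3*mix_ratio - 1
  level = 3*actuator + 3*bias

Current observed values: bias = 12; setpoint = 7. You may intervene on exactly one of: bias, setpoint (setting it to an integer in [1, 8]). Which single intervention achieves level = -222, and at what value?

set bias = 8

Intervening on bias: with other inputs at their observed values, level = 3*bias - 246. Solving for -222 gives bias = 8, within [1, 8].
Intervening on setpoint: level = -27*setpoint - 21. Reaching -222 requires setpoint = 67/9, not an integer.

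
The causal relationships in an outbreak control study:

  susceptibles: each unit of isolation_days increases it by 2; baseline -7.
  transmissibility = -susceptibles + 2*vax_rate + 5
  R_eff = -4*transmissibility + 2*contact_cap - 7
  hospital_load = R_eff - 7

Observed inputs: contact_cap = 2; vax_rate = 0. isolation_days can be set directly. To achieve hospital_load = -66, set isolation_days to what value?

isolation_days = -1

Substituting into the transmissibility equation gives transmissibility = -2*isolation_days + 12.
R_eff becomes 8*isolation_days - 51.
hospital_load becomes 8*isolation_days - 58.
Solve 8*isolation_days - 58 = -66: isolation_days = (-66 + 58) / 8 = -1.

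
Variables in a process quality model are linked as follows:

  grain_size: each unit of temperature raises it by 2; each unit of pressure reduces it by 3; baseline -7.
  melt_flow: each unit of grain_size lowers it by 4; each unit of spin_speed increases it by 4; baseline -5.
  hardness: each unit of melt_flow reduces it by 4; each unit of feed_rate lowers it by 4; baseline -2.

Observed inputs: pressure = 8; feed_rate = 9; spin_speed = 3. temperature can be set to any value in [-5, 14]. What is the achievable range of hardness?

Substituting into the grain_size equation gives grain_size = 2*temperature - 31.
Substituting into the melt_flow equation gives melt_flow = -8*temperature + 131.
hardness becomes 32*temperature - 562.
Linear in temperature, so extremes are at the endpoints: temperature = -5 gives hardness = -722; temperature = 14 gives hardness = -114.

-722 to -114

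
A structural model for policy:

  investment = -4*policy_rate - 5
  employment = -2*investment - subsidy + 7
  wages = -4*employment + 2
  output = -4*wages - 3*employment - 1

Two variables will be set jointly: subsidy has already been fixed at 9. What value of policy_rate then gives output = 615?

With subsidy held at 9:
Substituting into the employment equation gives employment = 8*policy_rate + 8.
wages becomes -32*policy_rate - 30.
Substituting into the output equation gives output = 104*policy_rate + 95.
Solve 104*policy_rate + 95 = 615: policy_rate = (615 - 95) / 104 = 5.

policy_rate = 5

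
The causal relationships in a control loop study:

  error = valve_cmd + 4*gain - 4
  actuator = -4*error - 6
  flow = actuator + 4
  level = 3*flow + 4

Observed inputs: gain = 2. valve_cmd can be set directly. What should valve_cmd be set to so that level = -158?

valve_cmd = 9

Substituting into the error equation gives error = valve_cmd + 4.
actuator becomes -4*valve_cmd - 22.
Substituting into the flow equation gives flow = -4*valve_cmd - 18.
So level = -12*valve_cmd - 50.
Solve -12*valve_cmd - 50 = -158: valve_cmd = (-158 + 50) / -12 = 9.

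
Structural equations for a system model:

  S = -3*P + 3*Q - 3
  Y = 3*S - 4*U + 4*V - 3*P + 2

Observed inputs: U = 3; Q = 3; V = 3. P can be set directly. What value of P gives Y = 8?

Substituting into the S equation gives S = -3*P + 6.
So Y = -12*P + 20.
Solve -12*P + 20 = 8: P = (8 - 20) / -12 = 1.

P = 1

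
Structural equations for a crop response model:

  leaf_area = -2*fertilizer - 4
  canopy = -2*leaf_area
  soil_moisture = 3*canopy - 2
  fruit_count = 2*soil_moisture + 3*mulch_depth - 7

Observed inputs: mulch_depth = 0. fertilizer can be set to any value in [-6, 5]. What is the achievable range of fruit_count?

-107 to 157

Substituting into the canopy equation gives canopy = 4*fertilizer + 8.
Substituting into the soil_moisture equation gives soil_moisture = 12*fertilizer + 22.
This gives fruit_count = 24*fertilizer + 37.
Linear in fertilizer, so extremes are at the endpoints: fertilizer = -6 gives fruit_count = -107; fertilizer = 5 gives fruit_count = 157.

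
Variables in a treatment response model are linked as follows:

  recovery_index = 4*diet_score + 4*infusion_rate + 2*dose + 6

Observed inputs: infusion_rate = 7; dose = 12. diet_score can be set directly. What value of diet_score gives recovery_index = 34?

diet_score = -6

Substituting into the recovery_index equation gives recovery_index = 4*diet_score + 58.
Solve 4*diet_score + 58 = 34: diet_score = (34 - 58) / 4 = -6.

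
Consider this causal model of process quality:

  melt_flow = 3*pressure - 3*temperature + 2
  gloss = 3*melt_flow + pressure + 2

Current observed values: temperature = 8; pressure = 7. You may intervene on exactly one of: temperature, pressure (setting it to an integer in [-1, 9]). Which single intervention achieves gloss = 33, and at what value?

Intervening on temperature: with other inputs at their observed values, gloss = -9*temperature + 78. Solving for 33 gives temperature = 5, within [-1, 9].
Intervening on pressure: gloss = 10*pressure - 64. Reaching 33 requires pressure = 97/10, not an integer.

set temperature = 5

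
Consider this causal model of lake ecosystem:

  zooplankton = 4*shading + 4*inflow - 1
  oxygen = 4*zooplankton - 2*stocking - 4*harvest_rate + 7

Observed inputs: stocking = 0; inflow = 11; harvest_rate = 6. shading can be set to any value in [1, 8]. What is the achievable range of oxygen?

171 to 283

Substituting into the zooplankton equation gives zooplankton = 4*shading + 43.
This gives oxygen = 16*shading + 155.
Linear in shading, so extremes are at the endpoints: shading = 1 gives oxygen = 171; shading = 8 gives oxygen = 283.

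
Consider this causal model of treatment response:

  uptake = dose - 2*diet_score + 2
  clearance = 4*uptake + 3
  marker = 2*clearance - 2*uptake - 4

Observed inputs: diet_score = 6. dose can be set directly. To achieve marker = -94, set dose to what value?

dose = -6

Substituting into the uptake equation gives uptake = dose - 10.
Substituting into the clearance equation gives clearance = 4*dose - 37.
This gives marker = 6*dose - 58.
Solve 6*dose - 58 = -94: dose = (-94 + 58) / 6 = -6.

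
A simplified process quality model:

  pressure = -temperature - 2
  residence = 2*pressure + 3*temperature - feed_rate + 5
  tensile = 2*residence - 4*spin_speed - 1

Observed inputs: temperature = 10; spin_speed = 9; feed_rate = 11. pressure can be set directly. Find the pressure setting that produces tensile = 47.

Intervening on pressure fixes its value directly, overriding its dependence on temperature.
Substituting into the residence equation gives residence = 2*pressure + 24.
Substituting into the tensile equation gives tensile = 4*pressure + 11.
Solve 4*pressure + 11 = 47: pressure = (47 - 11) / 4 = 9.

pressure = 9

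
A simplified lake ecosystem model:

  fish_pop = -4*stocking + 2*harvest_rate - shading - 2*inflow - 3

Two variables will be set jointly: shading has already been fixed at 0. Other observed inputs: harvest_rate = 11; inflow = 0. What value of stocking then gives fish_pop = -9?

With shading held at 0:
Substituting into the fish_pop equation gives fish_pop = -4*stocking + 19.
Solve -4*stocking + 19 = -9: stocking = (-9 - 19) / -4 = 7.

stocking = 7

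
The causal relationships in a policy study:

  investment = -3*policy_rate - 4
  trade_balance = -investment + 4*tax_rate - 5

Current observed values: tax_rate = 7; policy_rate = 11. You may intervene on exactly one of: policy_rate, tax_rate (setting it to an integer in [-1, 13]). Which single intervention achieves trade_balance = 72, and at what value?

set tax_rate = 10

Intervening on policy_rate: trade_balance = 3*policy_rate + 27. Reaching 72 requires policy_rate = 15, outside [-1, 13].
Intervening on tax_rate: with other inputs at their observed values, trade_balance = 4*tax_rate + 32. Solving for 72 gives tax_rate = 10, within [-1, 13].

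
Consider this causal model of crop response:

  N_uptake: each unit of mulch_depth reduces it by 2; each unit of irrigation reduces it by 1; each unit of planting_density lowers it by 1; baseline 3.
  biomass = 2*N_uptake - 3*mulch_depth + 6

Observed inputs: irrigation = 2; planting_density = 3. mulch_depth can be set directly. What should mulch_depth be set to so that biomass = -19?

mulch_depth = 3

Substituting into the N_uptake equation gives N_uptake = -2*mulch_depth - 2.
Substituting into the biomass equation gives biomass = -7*mulch_depth + 2.
Solve -7*mulch_depth + 2 = -19: mulch_depth = (-19 - 2) / -7 = 3.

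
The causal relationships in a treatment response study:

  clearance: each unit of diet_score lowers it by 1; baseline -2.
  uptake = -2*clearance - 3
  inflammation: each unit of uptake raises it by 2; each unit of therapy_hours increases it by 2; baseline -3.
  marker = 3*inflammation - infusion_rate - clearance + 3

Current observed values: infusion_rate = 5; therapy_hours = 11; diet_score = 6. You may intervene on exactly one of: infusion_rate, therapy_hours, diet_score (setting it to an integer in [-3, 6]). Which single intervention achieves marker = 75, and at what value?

Intervening on infusion_rate: marker = -infusion_rate + 146. Reaching 75 requires infusion_rate = 71, outside [-3, 6].
Intervening on therapy_hours: with other inputs at their observed values, marker = 6*therapy_hours + 75. Solving for 75 gives therapy_hours = 0, within [-3, 6].
Intervening on diet_score: marker = 13*diet_score + 63. Reaching 75 requires diet_score = 12/13, not an integer.

set therapy_hours = 0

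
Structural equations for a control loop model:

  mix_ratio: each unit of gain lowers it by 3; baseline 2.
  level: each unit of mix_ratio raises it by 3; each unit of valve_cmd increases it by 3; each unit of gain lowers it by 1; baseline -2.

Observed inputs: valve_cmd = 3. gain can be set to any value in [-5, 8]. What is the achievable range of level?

Substituting into the level equation gives level = -10*gain + 13.
Linear in gain, so extremes are at the endpoints: gain = -5 gives level = 63; gain = 8 gives level = -67.

-67 to 63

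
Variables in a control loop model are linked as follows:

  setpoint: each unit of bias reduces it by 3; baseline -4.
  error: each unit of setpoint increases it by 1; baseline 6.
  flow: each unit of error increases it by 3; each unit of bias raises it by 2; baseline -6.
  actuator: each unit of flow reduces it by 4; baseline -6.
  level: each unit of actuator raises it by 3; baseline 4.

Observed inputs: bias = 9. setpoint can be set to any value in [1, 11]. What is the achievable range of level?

Intervening on setpoint fixes its value directly, overriding its dependence on bias.
Substituting into the flow equation gives flow = 3*setpoint + 30.
This gives actuator = -12*setpoint - 126.
Substituting into the level equation gives level = -36*setpoint - 374.
Linear in setpoint, so extremes are at the endpoints: setpoint = 1 gives level = -410; setpoint = 11 gives level = -770.

-770 to -410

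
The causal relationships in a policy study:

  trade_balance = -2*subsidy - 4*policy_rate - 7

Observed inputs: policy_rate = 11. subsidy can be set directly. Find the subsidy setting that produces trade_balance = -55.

Substituting into the trade_balance equation gives trade_balance = -2*subsidy - 51.
Solve -2*subsidy - 51 = -55: subsidy = (-55 + 51) / -2 = 2.

subsidy = 2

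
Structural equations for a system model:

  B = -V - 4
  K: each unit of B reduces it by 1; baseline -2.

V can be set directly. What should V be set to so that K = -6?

V = -8

Substituting into the K equation gives K = V + 2.
Solve V + 2 = -6: V = (-6 - 2) / 1 = -8.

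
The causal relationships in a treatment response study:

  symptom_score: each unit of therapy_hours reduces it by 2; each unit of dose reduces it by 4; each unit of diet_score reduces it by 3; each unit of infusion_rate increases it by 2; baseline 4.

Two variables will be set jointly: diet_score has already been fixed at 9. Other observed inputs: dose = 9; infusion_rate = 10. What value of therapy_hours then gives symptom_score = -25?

therapy_hours = -7

With diet_score held at 9:
Substituting into the symptom_score equation gives symptom_score = -2*therapy_hours - 39.
Solve -2*therapy_hours - 39 = -25: therapy_hours = (-25 + 39) / -2 = -7.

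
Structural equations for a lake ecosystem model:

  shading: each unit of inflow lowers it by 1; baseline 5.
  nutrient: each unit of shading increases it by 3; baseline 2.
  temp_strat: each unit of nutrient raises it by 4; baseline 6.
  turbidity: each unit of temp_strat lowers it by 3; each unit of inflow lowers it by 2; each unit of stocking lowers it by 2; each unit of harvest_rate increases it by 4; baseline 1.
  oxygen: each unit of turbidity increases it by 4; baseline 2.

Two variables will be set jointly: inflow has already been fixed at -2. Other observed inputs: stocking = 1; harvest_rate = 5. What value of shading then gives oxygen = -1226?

With inflow held at -2:
Intervening on shading fixes its value directly, overriding its dependence on inflow.
Substituting into the temp_strat equation gives temp_strat = 12*shading + 14.
Substituting into the turbidity equation gives turbidity = -36*shading - 19.
Substituting into the oxygen equation gives oxygen = -144*shading - 74.
Solve -144*shading - 74 = -1226: shading = (-1226 + 74) / -144 = 8.

shading = 8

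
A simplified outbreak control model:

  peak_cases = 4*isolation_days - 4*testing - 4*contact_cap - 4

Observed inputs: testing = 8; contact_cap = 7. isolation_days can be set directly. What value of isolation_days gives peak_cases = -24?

Substituting into the peak_cases equation gives peak_cases = 4*isolation_days - 64.
Solve 4*isolation_days - 64 = -24: isolation_days = (-24 + 64) / 4 = 10.

isolation_days = 10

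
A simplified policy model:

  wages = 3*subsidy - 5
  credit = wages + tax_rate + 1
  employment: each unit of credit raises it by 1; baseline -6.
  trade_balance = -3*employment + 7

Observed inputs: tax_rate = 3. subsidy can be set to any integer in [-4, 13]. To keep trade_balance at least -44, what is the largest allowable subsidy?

Substituting into the credit equation gives credit = 3*subsidy - 1.
This gives employment = 3*subsidy - 7.
Substituting into the trade_balance equation gives trade_balance = -9*subsidy + 28.
Require -9*subsidy + 28 ≥ -44, so subsidy ≤ 8.
The largest integer in [-4, 13] satisfying this is 8.

subsidy = 8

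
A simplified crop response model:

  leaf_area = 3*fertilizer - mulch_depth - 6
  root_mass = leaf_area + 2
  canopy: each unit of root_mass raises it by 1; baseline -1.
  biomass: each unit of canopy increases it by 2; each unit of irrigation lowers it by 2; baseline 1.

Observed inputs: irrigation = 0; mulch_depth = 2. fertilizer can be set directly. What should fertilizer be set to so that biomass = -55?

Substituting into the leaf_area equation gives leaf_area = 3*fertilizer - 8.
So root_mass = 3*fertilizer - 6.
canopy becomes 3*fertilizer - 7.
So biomass = 6*fertilizer - 13.
Solve 6*fertilizer - 13 = -55: fertilizer = (-55 + 13) / 6 = -7.

fertilizer = -7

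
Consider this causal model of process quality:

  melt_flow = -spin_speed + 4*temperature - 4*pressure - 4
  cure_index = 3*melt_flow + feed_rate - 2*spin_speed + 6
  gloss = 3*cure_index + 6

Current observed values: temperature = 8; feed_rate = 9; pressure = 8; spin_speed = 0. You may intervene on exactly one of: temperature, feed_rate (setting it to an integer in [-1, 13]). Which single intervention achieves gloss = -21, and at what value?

Intervening on temperature: with other inputs at their observed values, gloss = 36*temperature - 273. Solving for -21 gives temperature = 7, within [-1, 13].
Intervening on feed_rate: gloss = 3*feed_rate - 12. Reaching -21 requires feed_rate = -3, outside [-1, 13].

set temperature = 7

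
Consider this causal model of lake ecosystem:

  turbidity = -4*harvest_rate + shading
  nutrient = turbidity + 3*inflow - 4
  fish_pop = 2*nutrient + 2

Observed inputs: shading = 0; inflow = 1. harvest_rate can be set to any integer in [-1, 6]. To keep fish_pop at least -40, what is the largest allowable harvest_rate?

harvest_rate = 5

Substituting into the turbidity equation gives turbidity = -4*harvest_rate.
So nutrient = -4*harvest_rate - 1.
Substituting into the fish_pop equation gives fish_pop = -8*harvest_rate.
Require -8*harvest_rate ≥ -40, so harvest_rate ≤ 5.
The largest integer in [-1, 6] satisfying this is 5.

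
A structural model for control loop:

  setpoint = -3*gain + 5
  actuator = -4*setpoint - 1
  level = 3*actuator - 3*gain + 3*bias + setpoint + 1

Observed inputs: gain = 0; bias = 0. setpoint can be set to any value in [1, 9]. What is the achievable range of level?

-101 to -13

Intervening on setpoint fixes its value directly, overriding its dependence on gain.
Substituting into the level equation gives level = -11*setpoint - 2.
Linear in setpoint, so extremes are at the endpoints: setpoint = 1 gives level = -13; setpoint = 9 gives level = -101.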